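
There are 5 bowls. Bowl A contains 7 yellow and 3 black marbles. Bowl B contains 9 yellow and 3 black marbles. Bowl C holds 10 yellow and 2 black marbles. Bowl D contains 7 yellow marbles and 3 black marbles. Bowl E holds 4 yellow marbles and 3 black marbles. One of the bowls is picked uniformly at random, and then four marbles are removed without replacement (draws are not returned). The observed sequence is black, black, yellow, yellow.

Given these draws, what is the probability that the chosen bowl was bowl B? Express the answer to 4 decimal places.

0.1533

Compute the likelihood of the observed sequence for each case: P(data | bowl A) = (3/10)(2/9)(7/8)(6/7) = 0.05; P(data | bowl B) = (3/12)(2/11)(9/10)(8/9) = 0.036364; P(data | bowl C) = (2/12)(1/11)(10/10)(9/9) = 0.015152; P(data | bowl D) = (3/10)(2/9)(7/8)(6/7) = 0.05; P(data | bowl E) = (3/7)(2/6)(4/5)(3/4) = 0.085714.
Multiplying each by its prior: 1/5 · 0.05 = 0.01, 1/5 · 0.036364 = 0.0072727, 1/5 · 0.015152 = 0.0030303, 1/5 · 0.05 = 0.01, 1/5 · 0.085714 = 0.017143; summing to 0.047446.
Therefore the posterior P(bowl B | data) = (0.0072727) / (0.047446) = 0.15328.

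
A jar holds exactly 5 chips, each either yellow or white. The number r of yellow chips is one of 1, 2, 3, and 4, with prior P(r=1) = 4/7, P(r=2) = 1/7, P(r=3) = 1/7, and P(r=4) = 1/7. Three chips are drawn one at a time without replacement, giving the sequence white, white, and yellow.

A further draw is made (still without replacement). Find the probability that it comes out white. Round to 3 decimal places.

The likelihood of the observed sequence under each hypothesis: P(data | r = 1) = (4/5)(3/4)(1/3) = 1/5; P(data | r = 2) = (3/5)(2/4)(2/3) = 1/5; P(data | r = 3) = (2/5)(1/4)(3/3) = 1/10; P(data | r = 4) = (1/5)(0/4) = 0.
Weighting by the prior gives 4/7 · 1/5 = 4/35, 1/7 · 1/5 = 1/35, 1/7 · 1/10 = 1/70, 1/7 · 0 = 0; with total 11/70.
Normalising, the posterior is P(r = 1 | data) = 8/11, P(r = 2 | data) = 2/11, P(r = 3 | data) = 1/11, P(r = 4 | data) = 0.
The predictive probability is P(white next | data) = (1)(8/11) + (1/2)(2/11) + (0)(1/11) = 9/11.

0.818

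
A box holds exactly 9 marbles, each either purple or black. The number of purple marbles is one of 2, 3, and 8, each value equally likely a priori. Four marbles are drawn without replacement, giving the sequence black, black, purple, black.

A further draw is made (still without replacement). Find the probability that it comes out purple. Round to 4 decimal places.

0.2923

The likelihood of the observed sequence under each hypothesis: P(data | r = 2) = (7/9)(6/8)(2/7)(5/6) = 5/36; P(data | r = 3) = (6/9)(5/8)(3/7)(4/6) = 5/42; P(data | r = 8) = (1/9)(0/8) = 0.
Weighting by the prior gives 1/3 · 5/36 = 5/108, 1/3 · 5/42 = 5/126, 1/3 · 0 = 0; these sum to 65/756.
The posterior is then P(r = 2 | data) = 7/13, P(r = 3 | data) = 6/13, P(r = 8 | data) = 0.
So P(purple next | data) = Σ P(purple next | H) P(H | data) = (1/5)(7/13) + (2/5)(6/13) = 19/65.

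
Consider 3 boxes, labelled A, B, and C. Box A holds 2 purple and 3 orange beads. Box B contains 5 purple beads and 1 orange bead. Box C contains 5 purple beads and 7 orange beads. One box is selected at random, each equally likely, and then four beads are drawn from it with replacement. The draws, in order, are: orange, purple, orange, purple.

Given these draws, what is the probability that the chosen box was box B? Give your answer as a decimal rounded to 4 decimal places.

Compute the likelihood of the observed sequence for each case: P(data | box A) = (3/5)(2/5)(3/5)(2/5) = 0.0576; P(data | box B) = (1/6)(5/6)(1/6)(5/6) = 0.01929; P(data | box C) = (7/12)(5/12)(7/12)(5/12) = 0.059076.
Weighting by the prior gives 1/3 · 0.0576 = 0.0192, 1/3 · 0.01929 = 0.00643, 1/3 · 0.059076 = 0.019692; with total 0.045322.
By Bayes' rule, P(box B | data) = (0.00643) / (0.045322) = 0.14187.

0.1419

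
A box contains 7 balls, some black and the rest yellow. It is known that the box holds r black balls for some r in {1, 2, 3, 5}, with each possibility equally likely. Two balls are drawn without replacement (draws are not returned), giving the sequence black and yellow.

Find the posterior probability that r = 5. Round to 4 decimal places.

The likelihood of the observed sequence under each hypothesis: P(data | r = 1) = (1/7)(6/6) = 1/7; P(data | r = 2) = (2/7)(5/6) = 5/21; P(data | r = 3) = (3/7)(4/6) = 2/7; P(data | r = 5) = (5/7)(2/6) = 5/21.
Weighting by the prior gives 1/4 · 1/7 = 1/28, 1/4 · 5/21 = 5/84, 1/4 · 2/7 = 1/14, 1/4 · 5/21 = 5/84; with total 19/84.
Hence P(r = 5 | data) = (5/84) / (19/84) = 5/19.

0.2632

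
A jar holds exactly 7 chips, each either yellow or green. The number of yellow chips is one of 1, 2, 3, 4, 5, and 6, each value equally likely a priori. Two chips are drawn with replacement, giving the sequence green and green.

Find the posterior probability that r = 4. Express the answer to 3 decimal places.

0.099

Compute the likelihood of the observed sequence for each case: P(data | r = 1) = (6/7)(6/7) = 36/49; P(data | r = 2) = (5/7)(5/7) = 25/49; P(data | r = 3) = (4/7)(4/7) = 16/49; P(data | r = 4) = (3/7)(3/7) = 9/49; P(data | r = 5) = (2/7)(2/7) = 4/49; P(data | r = 6) = (1/7)(1/7) = 1/49.
Multiplying each by its prior: 1/6 · 36/49 = 6/49, 1/6 · 25/49 = 25/294, 1/6 · 16/49 = 8/147, 1/6 · 9/49 = 3/98, 1/6 · 4/49 = 2/147, 1/6 · 1/49 = 1/294; these sum to 13/42.
Therefore the posterior P(r = 4 | data) = (3/98) / (13/42) = 9/91.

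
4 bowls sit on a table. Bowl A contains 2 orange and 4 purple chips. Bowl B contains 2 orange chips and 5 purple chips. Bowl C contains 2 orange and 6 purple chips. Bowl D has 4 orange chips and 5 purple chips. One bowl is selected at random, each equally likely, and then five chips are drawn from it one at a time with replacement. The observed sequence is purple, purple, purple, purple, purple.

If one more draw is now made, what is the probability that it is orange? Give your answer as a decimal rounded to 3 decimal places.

Compute the likelihood of the observed sequence for each case: P(data | bowl A) = (4/6)(4/6)(4/6)(4/6)(4/6) = 0.13169; P(data | bowl B) = (5/7)(5/7)(5/7)(5/7)(5/7) = 0.18593; P(data | bowl C) = (6/8)(6/8)(6/8)(6/8)(6/8) = 0.2373; P(data | bowl D) = (5/9)(5/9)(5/9)(5/9)(5/9) = 0.052922.
Weighting by the prior gives 1/4 · 0.13169 = 0.032922, 1/4 · 0.18593 = 0.046484, 1/4 · 0.2373 = 0.059326, 1/4 · 0.052922 = 0.013231; with total 0.15196.
Dividing through by the total gives posterior P(bowl A | data) = 0.21664, P(bowl B | data) = 0.30589, P(bowl C | data) = 0.3904, P(bowl D | data) = 0.087065.
The predictive probability is P(orange next | data) = (1/3)(0.21664) + (2/7)(0.30589) + (1/4)(0.3904) + (4/9)(0.087065) = 0.29591.

0.296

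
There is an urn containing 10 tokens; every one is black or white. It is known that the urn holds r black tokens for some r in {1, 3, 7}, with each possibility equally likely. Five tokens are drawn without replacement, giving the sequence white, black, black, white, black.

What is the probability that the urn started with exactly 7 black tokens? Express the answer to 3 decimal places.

0.833

Compute the likelihood of the observed sequence for each case: P(data | r = 1) = (9/10)(1/9)(0/8) = 0; P(data | r = 3) = (7/10)(3/9)(2/8)(6/7)(1/6) = 1/120; P(data | r = 7) = (3/10)(7/9)(6/8)(2/7)(5/6) = 1/24.
Multiplying each by its prior: 1/3 · 0 = 0, 1/3 · 1/120 = 1/360, 1/3 · 1/24 = 1/72; these sum to 1/60.
So P(r = 7 | data) = (1/72) / (1/60) = 5/6.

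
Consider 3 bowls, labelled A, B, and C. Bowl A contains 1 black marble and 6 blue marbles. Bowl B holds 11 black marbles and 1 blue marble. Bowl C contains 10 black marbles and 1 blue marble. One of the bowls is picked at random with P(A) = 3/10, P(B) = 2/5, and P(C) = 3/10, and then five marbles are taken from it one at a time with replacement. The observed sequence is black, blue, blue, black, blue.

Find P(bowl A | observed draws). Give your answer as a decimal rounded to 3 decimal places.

For each hypothesis, P(data | H) works out to: P(data | bowl A) = (1/7)(6/7)(6/7)(1/7)(6/7) = 0.012852; P(data | bowl B) = (11/12)(1/12)(1/12)(11/12)(1/12) = 0.00048627; P(data | bowl C) = (10/11)(1/11)(1/11)(10/11)(1/11) = 0.00062092.
The prior-weighted likelihoods are 3/10 · 0.012852 = 0.0038555, 2/5 · 0.00048627 = 0.00019451, 3/10 · 0.00062092 = 0.00018628; summing to 0.0042363.
So P(bowl A | data) = (0.0038555) / (0.0042363) = 0.91011.

0.910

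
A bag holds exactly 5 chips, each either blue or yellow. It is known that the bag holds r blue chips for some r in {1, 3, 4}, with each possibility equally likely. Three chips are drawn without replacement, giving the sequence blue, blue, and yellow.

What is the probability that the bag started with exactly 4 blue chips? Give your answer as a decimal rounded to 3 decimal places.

The likelihood of the observed sequence under each hypothesis: P(data | r = 1) = (1/5)(0/4) = 0; P(data | r = 3) = (3/5)(2/4)(2/3) = 1/5; P(data | r = 4) = (4/5)(3/4)(1/3) = 1/5.
The prior-weighted likelihoods are 1/3 · 0 = 0, 1/3 · 1/5 = 1/15, 1/3 · 1/5 = 1/15; with total 2/15.
Hence P(r = 4 | data) = (1/15) / (2/15) = 1/2.

0.500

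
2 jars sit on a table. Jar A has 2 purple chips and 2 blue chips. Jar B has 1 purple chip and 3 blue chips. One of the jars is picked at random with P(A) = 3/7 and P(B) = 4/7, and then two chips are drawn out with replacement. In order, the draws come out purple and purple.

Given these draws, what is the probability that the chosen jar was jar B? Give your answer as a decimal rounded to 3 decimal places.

Under each hypothesis, the probability of the observed sequence is: P(data | jar A) = (2/4)(2/4) = 1/4; P(data | jar B) = (1/4)(1/4) = 1/16.
The prior-weighted likelihoods are 3/7 · 1/4 = 3/28, 4/7 · 1/16 = 1/28; these sum to 1/7.
Therefore the posterior P(jar B | data) = (1/28) / (1/7) = 1/4.

0.250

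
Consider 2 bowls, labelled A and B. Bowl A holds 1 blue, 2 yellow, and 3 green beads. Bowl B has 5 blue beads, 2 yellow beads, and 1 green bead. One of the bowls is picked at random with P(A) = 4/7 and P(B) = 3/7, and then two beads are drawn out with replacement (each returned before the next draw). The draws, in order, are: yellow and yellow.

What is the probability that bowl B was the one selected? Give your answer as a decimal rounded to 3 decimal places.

The likelihood of the observed sequence under each hypothesis: P(data | bowl A) = (2/6)(2/6) = 1/9; P(data | bowl B) = (2/8)(2/8) = 1/16.
The prior-weighted likelihoods are 4/7 · 1/9 = 4/63, 3/7 · 1/16 = 3/112; these sum to 13/144.
Therefore the posterior P(bowl B | data) = (3/112) / (13/144) = 27/91.

0.297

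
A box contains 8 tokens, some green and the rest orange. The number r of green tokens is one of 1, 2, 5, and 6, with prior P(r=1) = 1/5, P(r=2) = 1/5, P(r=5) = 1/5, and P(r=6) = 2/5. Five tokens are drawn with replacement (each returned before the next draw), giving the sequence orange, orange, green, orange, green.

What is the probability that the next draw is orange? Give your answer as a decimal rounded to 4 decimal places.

Compute the likelihood of the observed sequence for each case: P(data | r = 1) = (7/8)(7/8)(1/8)(7/8)(1/8) = 0.010468; P(data | r = 2) = (6/8)(6/8)(2/8)(6/8)(2/8) = 0.026367; P(data | r = 5) = (3/8)(3/8)(5/8)(3/8)(5/8) = 0.020599; P(data | r = 6) = (2/8)(2/8)(6/8)(2/8)(6/8) = 0.0087891.
Multiplying each by its prior: 1/5 · 0.010468 = 0.0020935, 1/5 · 0.026367 = 0.0052734, 1/5 · 0.020599 = 0.0041199, 2/5 · 0.0087891 = 0.0035156; summing to 0.015002.
Dividing through by the total gives posterior P(r = 1 | data) = 0.13954, P(r = 2 | data) = 0.35151, P(r = 5 | data) = 0.27461, P(r = 6 | data) = 0.23434.
The predictive probability is P(orange next | data) = (7/8)(0.13954) + (3/4)(0.35151) + (3/8)(0.27461) + (1/4)(0.23434) = 0.54729.

0.5473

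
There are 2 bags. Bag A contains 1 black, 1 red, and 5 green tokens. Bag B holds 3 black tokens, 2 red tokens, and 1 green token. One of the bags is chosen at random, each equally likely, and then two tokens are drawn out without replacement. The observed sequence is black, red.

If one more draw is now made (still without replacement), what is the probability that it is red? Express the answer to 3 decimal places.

Under each hypothesis, the probability of the observed sequence is: P(data | bag A) = (1/7)(1/6) = 1/42; P(data | bag B) = (3/6)(2/5) = 1/5.
Multiplying each by its prior: 1/2 · 1/42 = 1/84, 1/2 · 1/5 = 1/10; with total 47/420.
Dividing through by the total gives posterior P(bag A | data) = 5/47, P(bag B | data) = 42/47.
The predictive probability is P(red next | data) = (0)(5/47) + (1/4)(42/47) = 21/94.

0.223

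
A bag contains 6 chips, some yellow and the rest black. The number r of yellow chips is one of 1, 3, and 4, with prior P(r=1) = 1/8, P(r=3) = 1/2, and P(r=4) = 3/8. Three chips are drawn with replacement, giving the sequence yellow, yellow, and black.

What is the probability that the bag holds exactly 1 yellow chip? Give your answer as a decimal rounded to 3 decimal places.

Under each hypothesis, the probability of the observed sequence is: P(data | r = 1) = (1/6)(1/6)(5/6) = 0.023148; P(data | r = 3) = (3/6)(3/6)(3/6) = 0.125; P(data | r = 4) = (4/6)(4/6)(2/6) = 0.14815.
The prior-weighted likelihoods are 1/8 · 0.023148 = 0.0028935, 1/2 · 0.125 = 0.0625, 3/8 · 0.14815 = 0.055556; with total 0.12095.
Hence P(r = 1 | data) = (0.0028935) / (0.12095) = 0.023923.

0.024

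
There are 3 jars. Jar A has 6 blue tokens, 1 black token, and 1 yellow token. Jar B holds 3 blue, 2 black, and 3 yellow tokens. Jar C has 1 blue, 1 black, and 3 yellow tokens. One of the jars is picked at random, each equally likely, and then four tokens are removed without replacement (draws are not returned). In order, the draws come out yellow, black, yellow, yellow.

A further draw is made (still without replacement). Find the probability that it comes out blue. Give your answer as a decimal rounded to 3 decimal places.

For each hypothesis, P(data | H) works out to: P(data | jar A) = (1/8)(1/7)(0/6) = 0; P(data | jar B) = (3/8)(2/7)(2/6)(1/5) = 1/140; P(data | jar C) = (3/5)(1/4)(2/3)(1/2) = 1/20.
Weighting by the prior gives 1/3 · 0 = 0, 1/3 · 1/140 = 1/420, 1/3 · 1/20 = 1/60; summing to 2/105.
The posterior is then P(jar A | data) = 0, P(jar B | data) = 1/8, P(jar C | data) = 7/8.
So P(blue next | data) = Σ P(blue next | H) P(H | data) = (3/4)(1/8) + (1)(7/8) = 31/32.

0.969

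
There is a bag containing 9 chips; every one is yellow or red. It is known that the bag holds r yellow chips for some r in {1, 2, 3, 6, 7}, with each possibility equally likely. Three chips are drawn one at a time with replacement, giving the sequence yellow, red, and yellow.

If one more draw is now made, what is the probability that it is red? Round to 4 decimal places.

For each hypothesis, P(data | H) works out to: P(data | r = 1) = (1/9)(8/9)(1/9) = 0.010974; P(data | r = 2) = (2/9)(7/9)(2/9) = 0.038409; P(data | r = 3) = (3/9)(6/9)(3/9) = 0.074074; P(data | r = 6) = (6/9)(3/9)(6/9) = 0.14815; P(data | r = 7) = (7/9)(2/9)(7/9) = 0.13443.
Weighting by the prior gives 1/5 · 0.010974 = 0.0021948, 1/5 · 0.038409 = 0.0076818, 1/5 · 0.074074 = 0.014815, 1/5 · 0.14815 = 0.02963, 1/5 · 0.13443 = 0.026886; with total 0.081207.
The posterior is then P(r = 1 | data) = 0.027027, P(r = 2 | data) = 0.094595, P(r = 3 | data) = 0.18243, P(r = 6 | data) = 0.36486, P(r = 7 | data) = 0.33108.
So P(red next | data) = Σ P(red next | H) P(H | data) = (8/9)(0.027027) + (7/9)(0.094595) + (2/3)(0.18243) + (1/3)(0.36486) + (2/9)(0.33108) = 0.41441.

0.4144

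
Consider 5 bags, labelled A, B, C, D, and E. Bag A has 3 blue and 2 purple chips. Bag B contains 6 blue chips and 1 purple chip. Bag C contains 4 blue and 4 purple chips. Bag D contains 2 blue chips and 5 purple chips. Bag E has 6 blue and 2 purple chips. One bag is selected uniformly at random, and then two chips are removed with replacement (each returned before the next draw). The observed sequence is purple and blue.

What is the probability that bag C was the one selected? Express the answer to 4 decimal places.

0.2490

The likelihood of the observed sequence under each hypothesis: P(data | bag A) = (2/5)(3/5) = 0.24; P(data | bag B) = (1/7)(6/7) = 0.12245; P(data | bag C) = (4/8)(4/8) = 0.25; P(data | bag D) = (5/7)(2/7) = 0.20408; P(data | bag E) = (2/8)(6/8) = 0.1875.
Weighting by the prior gives 1/5 · 0.24 = 0.048, 1/5 · 0.12245 = 0.02449, 1/5 · 0.25 = 0.05, 1/5 · 0.20408 = 0.040816, 1/5 · 0.1875 = 0.0375; with total 0.20081.
Therefore the posterior P(bag C | data) = (0.05) / (0.20081) = 0.249.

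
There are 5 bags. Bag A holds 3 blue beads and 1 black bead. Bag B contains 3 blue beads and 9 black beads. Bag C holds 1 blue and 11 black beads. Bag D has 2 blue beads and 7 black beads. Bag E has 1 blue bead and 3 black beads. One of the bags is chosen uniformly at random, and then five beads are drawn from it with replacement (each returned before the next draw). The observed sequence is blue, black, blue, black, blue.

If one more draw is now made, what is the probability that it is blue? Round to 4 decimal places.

Under each hypothesis, the probability of the observed sequence is: P(data | bag A) = (3/4)(1/4)(3/4)(1/4)(3/4) = 0.026367; P(data | bag B) = (3/12)(9/12)(3/12)(9/12)(3/12) = 0.0087891; P(data | bag C) = (1/12)(11/12)(1/12)(11/12)(1/12) = 0.00048627; P(data | bag D) = (2/9)(7/9)(2/9)(7/9)(2/9) = 0.0066386; P(data | bag E) = (1/4)(3/4)(1/4)(3/4)(1/4) = 0.0087891.
Weighting by the prior gives 1/5 · 0.026367 = 0.0052734, 1/5 · 0.0087891 = 0.0017578, 1/5 · 0.00048627 = 9.7254e-05, 1/5 · 0.0066386 = 0.0013277, 1/5 · 0.0087891 = 0.0017578; these sum to 0.010214.
The posterior is then P(bag A | data) = 0.51629, P(bag B | data) = 0.1721, P(bag C | data) = 0.0095216, P(bag D | data) = 0.12999, P(bag E | data) = 0.1721.
The predictive probability is P(blue next | data) = (3/4)(0.51629) + (1/4)(0.1721) + (1/12)(0.0095216) + (2/9)(0.12999) + (1/4)(0.1721) = 0.50295.

0.5029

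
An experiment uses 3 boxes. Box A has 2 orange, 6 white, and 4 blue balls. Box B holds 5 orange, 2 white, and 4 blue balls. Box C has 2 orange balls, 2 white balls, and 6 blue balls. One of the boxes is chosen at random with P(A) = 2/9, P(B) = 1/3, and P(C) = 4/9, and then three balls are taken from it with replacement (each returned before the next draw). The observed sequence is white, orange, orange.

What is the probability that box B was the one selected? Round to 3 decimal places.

0.653

Compute the likelihood of the observed sequence for each case: P(data | box A) = (6/12)(2/12)(2/12) = 0.013889; P(data | box B) = (2/11)(5/11)(5/11) = 0.037566; P(data | box C) = (2/10)(2/10)(2/10) = 0.008.
Multiplying each by its prior: 2/9 · 0.013889 = 0.0030864, 1/3 · 0.037566 = 0.012522, 4/9 · 0.008 = 0.0035556; summing to 0.019164.
Therefore the posterior P(box B | data) = (0.012522) / (0.019164) = 0.65341.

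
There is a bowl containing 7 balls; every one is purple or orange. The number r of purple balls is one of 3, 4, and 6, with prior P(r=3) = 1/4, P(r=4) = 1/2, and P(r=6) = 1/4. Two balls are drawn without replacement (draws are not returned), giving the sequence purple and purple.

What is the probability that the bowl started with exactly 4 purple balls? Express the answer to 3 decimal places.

0.400

Under each hypothesis, the probability of the observed sequence is: P(data | r = 3) = (3/7)(2/6) = 1/7; P(data | r = 4) = (4/7)(3/6) = 2/7; P(data | r = 6) = (6/7)(5/6) = 5/7.
Multiplying each by its prior: 1/4 · 1/7 = 1/28, 1/2 · 2/7 = 1/7, 1/4 · 5/7 = 5/28; these sum to 5/14.
Therefore the posterior P(r = 4 | data) = (1/7) / (5/14) = 2/5.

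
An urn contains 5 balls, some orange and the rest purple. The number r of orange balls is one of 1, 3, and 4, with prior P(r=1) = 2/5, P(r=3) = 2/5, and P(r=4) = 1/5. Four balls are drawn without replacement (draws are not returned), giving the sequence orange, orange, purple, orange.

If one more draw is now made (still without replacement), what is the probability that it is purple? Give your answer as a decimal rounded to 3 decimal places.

0.500

For each hypothesis, P(data | H) works out to: P(data | r = 1) = (1/5)(0/4) = 0; P(data | r = 3) = (3/5)(2/4)(2/3)(1/2) = 1/10; P(data | r = 4) = (4/5)(3/4)(1/3)(2/2) = 1/5.
Multiplying each by its prior: 2/5 · 0 = 0, 2/5 · 1/10 = 1/25, 1/5 · 1/5 = 1/25; these sum to 2/25.
Dividing through by the total gives posterior P(r = 1 | data) = 0, P(r = 3 | data) = 1/2, P(r = 4 | data) = 1/2.
The predictive probability is P(purple next | data) = (1)(1/2) + (0)(1/2) = 1/2.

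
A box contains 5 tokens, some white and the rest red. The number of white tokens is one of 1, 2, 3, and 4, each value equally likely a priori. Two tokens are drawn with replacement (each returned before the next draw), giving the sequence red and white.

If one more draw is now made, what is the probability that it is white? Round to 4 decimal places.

Compute the likelihood of the observed sequence for each case: P(data | r = 1) = (4/5)(1/5) = 4/25; P(data | r = 2) = (3/5)(2/5) = 6/25; P(data | r = 3) = (2/5)(3/5) = 6/25; P(data | r = 4) = (1/5)(4/5) = 4/25.
Weighting by the prior gives 1/4 · 4/25 = 1/25, 1/4 · 6/25 = 3/50, 1/4 · 6/25 = 3/50, 1/4 · 4/25 = 1/25; these sum to 1/5.
Dividing through by the total gives posterior P(r = 1 | data) = 1/5, P(r = 2 | data) = 3/10, P(r = 3 | data) = 3/10, P(r = 4 | data) = 1/5.
Averaging over the posterior, P(white next | data) = (1/5)(1/5) + (2/5)(3/10) + (3/5)(3/10) + (4/5)(1/5) = 1/2.

0.5000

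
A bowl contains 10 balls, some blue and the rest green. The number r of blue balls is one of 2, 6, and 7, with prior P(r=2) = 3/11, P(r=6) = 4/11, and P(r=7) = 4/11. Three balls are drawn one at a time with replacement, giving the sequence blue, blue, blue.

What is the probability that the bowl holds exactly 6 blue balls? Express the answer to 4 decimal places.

0.3823

Under each hypothesis, the probability of the observed sequence is: P(data | r = 2) = (2/10)(2/10)(2/10) = 0.008; P(data | r = 6) = (6/10)(6/10)(6/10) = 0.216; P(data | r = 7) = (7/10)(7/10)(7/10) = 0.343.
The prior-weighted likelihoods are 3/11 · 0.008 = 0.0021818, 4/11 · 0.216 = 0.078545, 4/11 · 0.343 = 0.12473; with total 0.20545.
Therefore the posterior P(r = 6 | data) = (0.078545) / (0.20545) = 0.3823.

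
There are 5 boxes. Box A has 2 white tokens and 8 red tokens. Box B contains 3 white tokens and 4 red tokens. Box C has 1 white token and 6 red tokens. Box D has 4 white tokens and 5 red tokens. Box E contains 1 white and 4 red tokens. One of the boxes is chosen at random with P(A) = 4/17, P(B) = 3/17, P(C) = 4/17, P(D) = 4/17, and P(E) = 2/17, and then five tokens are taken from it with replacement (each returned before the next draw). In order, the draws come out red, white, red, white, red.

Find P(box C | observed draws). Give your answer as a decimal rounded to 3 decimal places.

0.125

For each hypothesis, P(data | H) works out to: P(data | box A) = (8/10)(2/10)(8/10)(2/10)(8/10) = 0.02048; P(data | box B) = (4/7)(3/7)(4/7)(3/7)(4/7) = 0.034271; P(data | box C) = (6/7)(1/7)(6/7)(1/7)(6/7) = 0.012852; P(data | box D) = (5/9)(4/9)(5/9)(4/9)(5/9) = 0.03387; P(data | box E) = (4/5)(1/5)(4/5)(1/5)(4/5) = 0.02048.
The prior-weighted likelihoods are 4/17 · 0.02048 = 0.0048188, 3/17 · 0.034271 = 0.0060479, 4/17 · 0.012852 = 0.003024, 4/17 · 0.03387 = 0.0079695, 2/17 · 0.02048 = 0.0024094; with total 0.02427.
Hence P(box C | data) = (0.003024) / (0.02427) = 0.1246.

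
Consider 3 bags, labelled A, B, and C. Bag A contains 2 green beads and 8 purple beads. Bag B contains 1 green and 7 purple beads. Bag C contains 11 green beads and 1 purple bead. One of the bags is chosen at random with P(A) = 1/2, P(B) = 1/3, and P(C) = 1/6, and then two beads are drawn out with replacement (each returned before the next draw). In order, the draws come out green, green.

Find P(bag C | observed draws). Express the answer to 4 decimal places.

0.8475

The likelihood of the observed sequence under each hypothesis: P(data | bag A) = (2/10)(2/10) = 0.04; P(data | bag B) = (1/8)(1/8) = 0.015625; P(data | bag C) = (11/12)(11/12) = 0.84028.
The prior-weighted likelihoods are 1/2 · 0.04 = 0.02, 1/3 · 0.015625 = 0.0052083, 1/6 · 0.84028 = 0.14005; summing to 0.16525.
By Bayes' rule, P(bag C | data) = (0.14005) / (0.16525) = 0.84746.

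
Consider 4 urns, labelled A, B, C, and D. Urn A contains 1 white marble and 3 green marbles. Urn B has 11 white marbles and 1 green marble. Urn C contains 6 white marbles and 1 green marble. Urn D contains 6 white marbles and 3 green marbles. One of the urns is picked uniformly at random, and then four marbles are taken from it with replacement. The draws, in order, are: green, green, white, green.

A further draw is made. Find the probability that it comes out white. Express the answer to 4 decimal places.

0.3413

The likelihood of the observed sequence under each hypothesis: P(data | urn A) = (3/4)(3/4)(1/4)(3/4) = 0.10547; P(data | urn B) = (1/12)(1/12)(11/12)(1/12) = 0.00053048; P(data | urn C) = (1/7)(1/7)(6/7)(1/7) = 0.002499; P(data | urn D) = (3/9)(3/9)(6/9)(3/9) = 0.024691.
Multiplying each by its prior: 1/4 · 0.10547 = 0.026367, 1/4 · 0.00053048 = 0.00013262, 1/4 · 0.002499 = 0.00062474, 1/4 · 0.024691 = 0.0061728; summing to 0.033297.
Normalising, the posterior is P(urn A | data) = 0.79187, P(urn B | data) = 0.0039829, P(urn C | data) = 0.018762, P(urn D | data) = 0.18539.
So P(white next | data) = Σ P(white next | H) P(H | data) = (1/4)(0.79187) + (11/12)(0.0039829) + (6/7)(0.018762) + (2/3)(0.18539) = 0.34129.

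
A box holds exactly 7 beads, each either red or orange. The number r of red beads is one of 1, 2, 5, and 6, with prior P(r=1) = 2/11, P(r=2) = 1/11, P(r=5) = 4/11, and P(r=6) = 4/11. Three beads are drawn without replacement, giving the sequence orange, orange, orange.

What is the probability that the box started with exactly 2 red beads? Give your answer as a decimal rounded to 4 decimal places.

For each hypothesis, P(data | H) works out to: P(data | r = 1) = (6/7)(5/6)(4/5) = 4/7; P(data | r = 2) = (5/7)(4/6)(3/5) = 2/7; P(data | r = 5) = (2/7)(1/6)(0/5) = 0; P(data | r = 6) = (1/7)(0/6) = 0.
The prior-weighted likelihoods are 2/11 · 4/7 = 8/77, 1/11 · 2/7 = 2/77, 4/11 · 0 = 0, 4/11 · 0 = 0; summing to 10/77.
Therefore the posterior P(r = 2 | data) = (2/77) / (10/77) = 1/5.

0.2000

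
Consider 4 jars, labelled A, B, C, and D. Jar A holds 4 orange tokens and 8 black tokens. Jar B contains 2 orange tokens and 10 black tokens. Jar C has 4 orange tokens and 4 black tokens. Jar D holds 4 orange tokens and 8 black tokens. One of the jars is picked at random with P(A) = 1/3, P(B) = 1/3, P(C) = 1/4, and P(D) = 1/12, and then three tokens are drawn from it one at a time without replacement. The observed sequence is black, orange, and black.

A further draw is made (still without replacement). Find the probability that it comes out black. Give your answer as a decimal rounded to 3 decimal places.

0.670

The likelihood of the observed sequence under each hypothesis: P(data | jar A) = (8/12)(4/11)(7/10) = 0.1697; P(data | jar B) = (10/12)(2/11)(9/10) = 0.13636; P(data | jar C) = (4/8)(4/7)(3/6) = 0.14286; P(data | jar D) = (8/12)(4/11)(7/10) = 0.1697.
Multiplying each by its prior: 1/3 · 0.1697 = 0.056566, 1/3 · 0.13636 = 0.045455, 1/4 · 0.14286 = 0.035714, 1/12 · 0.1697 = 0.014141; summing to 0.15188.
Normalising, the posterior is P(jar A | data) = 0.37245, P(jar B | data) = 0.29929, P(jar C | data) = 0.23515, P(jar D | data) = 0.093112.
So P(black next | data) = Σ P(black next | H) P(H | data) = (2/3)(0.37245) + (8/9)(0.29929) + (2/5)(0.23515) + (2/3)(0.093112) = 0.67047.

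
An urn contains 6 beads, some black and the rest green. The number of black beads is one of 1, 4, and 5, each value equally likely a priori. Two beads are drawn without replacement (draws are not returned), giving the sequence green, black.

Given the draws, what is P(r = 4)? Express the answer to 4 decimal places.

0.4444

Compute the likelihood of the observed sequence for each case: P(data | r = 1) = (5/6)(1/5) = 1/6; P(data | r = 4) = (2/6)(4/5) = 4/15; P(data | r = 5) = (1/6)(5/5) = 1/6.
Weighting by the prior gives 1/3 · 1/6 = 1/18, 1/3 · 4/15 = 4/45, 1/3 · 1/6 = 1/18; with total 1/5.
By Bayes' rule, P(r = 4 | data) = (4/45) / (1/5) = 4/9.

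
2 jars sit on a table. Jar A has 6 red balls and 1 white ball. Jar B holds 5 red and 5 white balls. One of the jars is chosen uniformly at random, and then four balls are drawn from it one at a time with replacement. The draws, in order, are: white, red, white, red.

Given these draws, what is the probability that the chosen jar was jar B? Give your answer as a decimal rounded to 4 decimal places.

0.8065

Compute the likelihood of the observed sequence for each case: P(data | jar A) = (1/7)(6/7)(1/7)(6/7) = 0.014994; P(data | jar B) = (5/10)(5/10)(5/10)(5/10) = 0.0625.
Multiplying each by its prior: 1/2 · 0.014994 = 0.0074969, 1/2 · 0.0625 = 0.03125; with total 0.038747.
Hence P(jar B | data) = (0.03125) / (0.038747) = 0.80652.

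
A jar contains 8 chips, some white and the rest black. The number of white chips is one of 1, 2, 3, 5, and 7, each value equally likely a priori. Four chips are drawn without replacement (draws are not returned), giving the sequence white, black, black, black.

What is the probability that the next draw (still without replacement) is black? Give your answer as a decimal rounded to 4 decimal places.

0.7273

The likelihood of the observed sequence under each hypothesis: P(data | r = 1) = (1/8)(7/7)(6/6)(5/5) = 1/8; P(data | r = 2) = (2/8)(6/7)(5/6)(4/5) = 1/7; P(data | r = 3) = (3/8)(5/7)(4/6)(3/5) = 3/28; P(data | r = 5) = (5/8)(3/7)(2/6)(1/5) = 1/56; P(data | r = 7) = (7/8)(1/7)(0/6) = 0.
The prior-weighted likelihoods are 1/5 · 1/8 = 1/40, 1/5 · 1/7 = 1/35, 1/5 · 3/28 = 3/140, 1/5 · 1/56 = 1/280, 1/5 · 0 = 0; these sum to 11/140.
Dividing through by the total gives posterior P(r = 1 | data) = 7/22, P(r = 2 | data) = 4/11, P(r = 3 | data) = 3/11, P(r = 5 | data) = 1/22, P(r = 7 | data) = 0.
Averaging over the posterior, P(black next | data) = (1)(7/22) + (3/4)(4/11) + (1/2)(3/11) + (0)(1/22) = 8/11.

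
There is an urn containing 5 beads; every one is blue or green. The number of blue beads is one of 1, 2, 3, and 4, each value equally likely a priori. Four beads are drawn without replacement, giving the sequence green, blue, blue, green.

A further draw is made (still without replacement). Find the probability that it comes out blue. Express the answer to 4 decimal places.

0.5000

Compute the likelihood of the observed sequence for each case: P(data | r = 1) = (4/5)(1/4)(0/3) = 0; P(data | r = 2) = (3/5)(2/4)(1/3)(2/2) = 1/10; P(data | r = 3) = (2/5)(3/4)(2/3)(1/2) = 1/10; P(data | r = 4) = (1/5)(4/4)(3/3)(0/2) = 0.
Multiplying each by its prior: 1/4 · 0 = 0, 1/4 · 1/10 = 1/40, 1/4 · 1/10 = 1/40, 1/4 · 0 = 0; with total 1/20.
The posterior is then P(r = 1 | data) = 0, P(r = 2 | data) = 1/2, P(r = 3 | data) = 1/2, P(r = 4 | data) = 0.
The predictive probability is P(blue next | data) = (0)(1/2) + (1)(1/2) = 1/2.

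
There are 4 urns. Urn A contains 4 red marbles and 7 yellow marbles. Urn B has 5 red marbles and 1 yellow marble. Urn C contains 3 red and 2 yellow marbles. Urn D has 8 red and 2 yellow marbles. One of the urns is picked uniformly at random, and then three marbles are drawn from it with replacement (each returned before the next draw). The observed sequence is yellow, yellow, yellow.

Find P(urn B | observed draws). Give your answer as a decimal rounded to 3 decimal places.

0.014

For each hypothesis, P(data | H) works out to: P(data | urn A) = (7/11)(7/11)(7/11) = 0.2577; P(data | urn B) = (1/6)(1/6)(1/6) = 0.0046296; P(data | urn C) = (2/5)(2/5)(2/5) = 0.064; P(data | urn D) = (2/10)(2/10)(2/10) = 0.008.
The prior-weighted likelihoods are 1/4 · 0.2577 = 0.064425, 1/4 · 0.0046296 = 0.0011574, 1/4 · 0.064 = 0.016, 1/4 · 0.008 = 0.002; with total 0.083583.
Hence P(urn B | data) = (0.0011574) / (0.083583) = 0.013847.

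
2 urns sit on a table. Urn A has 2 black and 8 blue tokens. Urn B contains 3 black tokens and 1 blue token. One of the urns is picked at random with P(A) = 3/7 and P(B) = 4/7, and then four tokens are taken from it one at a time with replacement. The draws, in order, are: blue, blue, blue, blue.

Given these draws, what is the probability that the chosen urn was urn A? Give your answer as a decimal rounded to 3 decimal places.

Compute the likelihood of the observed sequence for each case: P(data | urn A) = (8/10)(8/10)(8/10)(8/10) = 0.4096; P(data | urn B) = (1/4)(1/4)(1/4)(1/4) = 0.0039062.
Multiplying each by its prior: 3/7 · 0.4096 = 0.17554, 4/7 · 0.0039062 = 0.0022321; these sum to 0.17777.
So P(urn A | data) = (0.17554) / (0.17777) = 0.98744.

0.987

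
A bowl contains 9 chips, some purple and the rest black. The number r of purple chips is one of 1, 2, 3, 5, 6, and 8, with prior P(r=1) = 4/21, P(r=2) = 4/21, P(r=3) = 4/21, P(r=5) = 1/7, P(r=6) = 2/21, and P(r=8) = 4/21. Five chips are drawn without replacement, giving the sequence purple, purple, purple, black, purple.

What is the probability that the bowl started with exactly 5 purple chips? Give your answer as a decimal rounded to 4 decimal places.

Under each hypothesis, the probability of the observed sequence is: P(data | r = 1) = (1/9)(0/8) = 0; P(data | r = 2) = (2/9)(1/8)(0/7) = 0; P(data | r = 3) = (3/9)(2/8)(1/7)(6/6)(0/5) = 0; P(data | r = 5) = (5/9)(4/8)(3/7)(4/6)(2/5) = 0.031746; P(data | r = 6) = (6/9)(5/8)(4/7)(3/6)(3/5) = 0.071429; P(data | r = 8) = (8/9)(7/8)(6/7)(1/6)(5/5) = 0.11111.
Multiplying each by its prior: 4/21 · 0 = 0, 4/21 · 0 = 0, 4/21 · 0 = 0, 1/7 · 0.031746 = 0.0045351, 2/21 · 0.071429 = 0.0068027, 4/21 · 0.11111 = 0.021164; summing to 0.032502.
Hence P(r = 5 | data) = (0.0045351) / (0.032502) = 0.13953.

0.1395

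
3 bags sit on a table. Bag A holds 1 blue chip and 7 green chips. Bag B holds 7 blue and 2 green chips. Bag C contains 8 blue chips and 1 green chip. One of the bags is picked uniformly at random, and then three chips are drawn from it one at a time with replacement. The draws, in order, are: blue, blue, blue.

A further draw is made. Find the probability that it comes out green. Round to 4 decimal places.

Compute the likelihood of the observed sequence for each case: P(data | bag A) = (1/8)(1/8)(1/8) = 0.0019531; P(data | bag B) = (7/9)(7/9)(7/9) = 0.47051; P(data | bag C) = (8/9)(8/9)(8/9) = 0.70233.
Weighting by the prior gives 1/3 · 0.0019531 = 0.00065104, 1/3 · 0.47051 = 0.15684, 1/3 · 0.70233 = 0.23411; summing to 0.3916.
The posterior is then P(bag A | data) = 0.0016625, P(bag B | data) = 0.4005, P(bag C | data) = 0.59783.
The predictive probability is P(green next | data) = (7/8)(0.0016625) + (2/9)(0.4005) + (1/9)(0.59783) = 0.15688.

0.1569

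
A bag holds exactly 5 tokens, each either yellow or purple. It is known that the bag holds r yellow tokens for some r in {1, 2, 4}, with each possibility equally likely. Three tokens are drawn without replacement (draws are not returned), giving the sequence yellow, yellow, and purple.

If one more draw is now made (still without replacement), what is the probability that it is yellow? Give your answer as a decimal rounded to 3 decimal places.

0.667

The likelihood of the observed sequence under each hypothesis: P(data | r = 1) = (1/5)(0/4) = 0; P(data | r = 2) = (2/5)(1/4)(3/3) = 1/10; P(data | r = 4) = (4/5)(3/4)(1/3) = 1/5.
The prior-weighted likelihoods are 1/3 · 0 = 0, 1/3 · 1/10 = 1/30, 1/3 · 1/5 = 1/15; with total 1/10.
The posterior is then P(r = 1 | data) = 0, P(r = 2 | data) = 1/3, P(r = 4 | data) = 2/3.
Averaging over the posterior, P(yellow next | data) = (0)(1/3) + (1)(2/3) = 2/3.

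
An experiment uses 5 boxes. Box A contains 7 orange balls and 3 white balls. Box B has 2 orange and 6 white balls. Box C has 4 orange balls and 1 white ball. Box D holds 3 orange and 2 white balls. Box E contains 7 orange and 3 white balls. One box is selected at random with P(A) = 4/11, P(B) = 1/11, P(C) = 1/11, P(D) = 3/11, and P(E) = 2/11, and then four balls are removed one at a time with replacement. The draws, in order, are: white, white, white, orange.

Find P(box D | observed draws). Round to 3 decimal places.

The likelihood of the observed sequence under each hypothesis: P(data | box A) = (3/10)(3/10)(3/10)(7/10) = 0.0189; P(data | box B) = (6/8)(6/8)(6/8)(2/8) = 0.10547; P(data | box C) = (1/5)(1/5)(1/5)(4/5) = 0.0064; P(data | box D) = (2/5)(2/5)(2/5)(3/5) = 0.0384; P(data | box E) = (3/10)(3/10)(3/10)(7/10) = 0.0189.
Multiplying each by its prior: 4/11 · 0.0189 = 0.0068727, 1/11 · 0.10547 = 0.0095881, 1/11 · 0.0064 = 0.00058182, 3/11 · 0.0384 = 0.010473, 2/11 · 0.0189 = 0.0034364; with total 0.030952.
Hence P(box D | data) = (0.010473) / (0.030952) = 0.33836.

0.338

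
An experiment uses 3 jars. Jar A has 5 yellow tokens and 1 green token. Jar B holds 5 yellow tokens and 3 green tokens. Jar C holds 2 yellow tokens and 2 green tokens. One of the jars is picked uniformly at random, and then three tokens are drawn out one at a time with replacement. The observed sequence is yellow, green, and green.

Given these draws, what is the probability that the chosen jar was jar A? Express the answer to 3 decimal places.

For each hypothesis, P(data | H) works out to: P(data | jar A) = (5/6)(1/6)(1/6) = 0.023148; P(data | jar B) = (5/8)(3/8)(3/8) = 0.087891; P(data | jar C) = (2/4)(2/4)(2/4) = 0.125.
Multiplying each by its prior: 1/3 · 0.023148 = 0.007716, 1/3 · 0.087891 = 0.029297, 1/3 · 0.125 = 0.041667; with total 0.07868.
By Bayes' rule, P(jar A | data) = (0.007716) / (0.07868) = 0.098069.

0.098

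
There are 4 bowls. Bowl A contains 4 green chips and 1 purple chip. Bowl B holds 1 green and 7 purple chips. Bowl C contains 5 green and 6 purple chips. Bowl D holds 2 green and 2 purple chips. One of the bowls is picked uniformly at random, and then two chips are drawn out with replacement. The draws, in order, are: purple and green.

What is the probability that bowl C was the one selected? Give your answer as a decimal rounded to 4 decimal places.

For each hypothesis, P(data | H) works out to: P(data | bowl A) = (1/5)(4/5) = 0.16; P(data | bowl B) = (7/8)(1/8) = 0.10938; P(data | bowl C) = (6/11)(5/11) = 0.24793; P(data | bowl D) = (2/4)(2/4) = 0.25.
The prior-weighted likelihoods are 1/4 · 0.16 = 0.04, 1/4 · 0.10938 = 0.027344, 1/4 · 0.24793 = 0.061983, 1/4 · 0.25 = 0.0625; these sum to 0.19183.
By Bayes' rule, P(bowl C | data) = (0.061983) / (0.19183) = 0.32312.

0.3231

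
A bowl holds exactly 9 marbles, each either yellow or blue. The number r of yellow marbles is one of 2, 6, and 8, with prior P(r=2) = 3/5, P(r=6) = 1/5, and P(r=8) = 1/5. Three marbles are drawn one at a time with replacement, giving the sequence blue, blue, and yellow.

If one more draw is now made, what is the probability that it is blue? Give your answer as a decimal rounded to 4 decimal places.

0.6954

The likelihood of the observed sequence under each hypothesis: P(data | r = 2) = (7/9)(7/9)(2/9) = 0.13443; P(data | r = 6) = (3/9)(3/9)(6/9) = 0.074074; P(data | r = 8) = (1/9)(1/9)(8/9) = 0.010974.
Multiplying each by its prior: 3/5 · 0.13443 = 0.080658, 1/5 · 0.074074 = 0.014815, 1/5 · 0.010974 = 0.0021948; these sum to 0.097668.
Normalising, the posterior is P(r = 2 | data) = 0.82584, P(r = 6 | data) = 0.15169, P(r = 8 | data) = 0.022472.
The predictive probability is P(blue next | data) = (7/9)(0.82584) + (1/3)(0.15169) + (1/9)(0.022472) = 0.69538.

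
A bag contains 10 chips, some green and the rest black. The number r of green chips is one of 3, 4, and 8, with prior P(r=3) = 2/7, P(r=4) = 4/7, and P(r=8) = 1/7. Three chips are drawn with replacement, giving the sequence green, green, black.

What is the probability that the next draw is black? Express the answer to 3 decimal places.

0.539

The likelihood of the observed sequence under each hypothesis: P(data | r = 3) = (3/10)(3/10)(7/10) = 0.063; P(data | r = 4) = (4/10)(4/10)(6/10) = 0.096; P(data | r = 8) = (8/10)(8/10)(2/10) = 0.128.
The prior-weighted likelihoods are 2/7 · 0.063 = 0.018, 4/7 · 0.096 = 0.054857, 1/7 · 0.128 = 0.018286; with total 0.091143.
Normalising, the posterior is P(r = 3 | data) = 0.19749, P(r = 4 | data) = 0.60188, P(r = 8 | data) = 0.20063.
So P(black next | data) = Σ P(black next | H) P(H | data) = (7/10)(0.19749) + (3/5)(0.60188) + (1/5)(0.20063) = 0.5395.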